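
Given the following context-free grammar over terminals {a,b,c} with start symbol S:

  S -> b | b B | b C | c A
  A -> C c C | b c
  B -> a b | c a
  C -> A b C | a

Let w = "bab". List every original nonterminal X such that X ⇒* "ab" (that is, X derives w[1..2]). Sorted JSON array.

Convert to CNF:
  S -> T0 A | T1 B | T1 C | b
  A -> C X3 | T1 T0
  B -> T0 T2 | T2 T1
  C -> A X4 | a
  T0 -> c
  T1 -> b
  T2 -> a
  X3 -> T0 C
  X4 -> T1 C

Fill CYK table bottom-up (cells [i..j] with 1 ≤ i ≤ j ≤ 2 only):
  cell(1,1) a: {C,T2}  orig:{C}
  cell(2,2) b: {S,T1}  orig:{S}
  cell(1,2) ab: {B}

Original NTs in T[1,2] deriving "ab": ["B"]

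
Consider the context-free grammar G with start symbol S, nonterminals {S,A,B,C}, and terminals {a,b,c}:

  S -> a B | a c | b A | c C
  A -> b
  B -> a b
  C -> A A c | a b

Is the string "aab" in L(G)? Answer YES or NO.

CNF form of G:
  S -> T0 B | T0 T2 | T1 A | T2 C
  A -> b
  B -> T0 T1
  C -> A X3 | T0 T1
  T0 -> a
  T1 -> b
  T2 -> c
  X3 -> A T2

CYK fill:
  cell(0,0) a: {T0}  orig:{}
  cell(1,1) a: {T0}  orig:{}
  cell(2,2) b: {A,T1}  orig:{A}
  cell(0,1) aa: ∅
  cell(1,2) ab: {B,C}
  cell(0,2) aab: {S}

S ∈ T[0,2] ⇒ YES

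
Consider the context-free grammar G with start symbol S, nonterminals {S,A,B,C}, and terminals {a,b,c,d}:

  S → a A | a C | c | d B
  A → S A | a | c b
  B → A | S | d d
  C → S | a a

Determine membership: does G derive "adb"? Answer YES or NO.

Convert to CNF:
  S -> T2 A | T2 C | T3 B | c
  A -> S A | T0 T1 | a
  B -> S A | T0 T1 | T2 A | T2 C | T3 B | T3 T3 | a | c
  C -> T2 A | T2 C | T2 T2 | T3 B | c
  T0 -> c
  T1 -> b
  T2 -> a
  T3 -> d

CYK fill:
  cell(0,0) a: {A,B,T2}  orig:{A,B}
  cell(1,1) d: {T3}  orig:{}
  cell(2,2) b: {T1}  orig:{}
  cell(0,1) ad: ∅
  cell(1,2) db: ∅
  cell(0,2) adb: ∅

S ∉ T[0,2] ⇒ NO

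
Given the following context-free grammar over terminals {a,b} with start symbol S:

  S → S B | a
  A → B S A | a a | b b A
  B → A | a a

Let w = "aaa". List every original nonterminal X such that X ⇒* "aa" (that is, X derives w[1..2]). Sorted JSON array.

Convert to CNF:
  S -> S B | a
  A -> B X2 | T0 T0 | T1 X3
  B -> B X4 | T0 T0 | T1 X5
  T0 -> a
  T1 -> b
  X2 -> S A
  X3 -> T1 A
  X4 -> S A
  X5 -> T1 A

Fill CYK table bottom-up (cells [i..j] with 1 ≤ i ≤ j ≤ 2 only):
  [1..1]={S,T0}  "a"  orig:{S}
  [2..2]={S,T0}  "a"  orig:{S}
  [1..2]={A,B}  "aa"

Original NTs in T[1,2] deriving "aa": ["A", "B"]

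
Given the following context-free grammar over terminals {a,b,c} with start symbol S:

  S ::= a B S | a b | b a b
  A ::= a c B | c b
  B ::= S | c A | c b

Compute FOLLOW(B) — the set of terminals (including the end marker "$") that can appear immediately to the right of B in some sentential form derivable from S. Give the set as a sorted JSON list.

Compute FIRST by fixpoint:
[1]
  A via A→a c B: +{a}
  A via A→c b: +{c}
  B via B→c A: +{c}
  S via S→a B S: +{a}
  S via S→b a b: +{b}
  FIRST(S)={a,b}  FIRST(A)={a,c}  FIRST(B)={c}
[2]
  B via B→S: +{a,b}
  FIRST(S)={a,b}  FIRST(A)={a,c}  FIRST(B)={a,b,c}
[3] done
  FIRST(S)={a,b}  FIRST(A)={a,c}  FIRST(B)={a,b,c}

FOLLOW sets:
seed FOLLOW(S) with $
iter 1:
  S→a B S: FOLLOW(B) ⊇ FIRST(S) = {a,b}; new: +{a,b}
  FOLLOW[S]={$}  FOLLOW[A]={}  FOLLOW[B]={a,b}
iter 2:
  B→S: FOLLOW(S) ⊇ FOLLOW(B) ⊇ {a,b}; new: +{a,b}
  B→c A: FOLLOW(A) ⊇ FOLLOW(B) ⊇ {a,b}; new: +{a,b}
  FOLLOW[S]={$,a,b}  FOLLOW[A]={a,b}  FOLLOW[B]={a,b}
iter 3: done
  FOLLOW[S]={$,a,b}  FOLLOW[A]={a,b}  FOLLOW[B]={a,b}

FOLLOW(B) = ["a", "b"]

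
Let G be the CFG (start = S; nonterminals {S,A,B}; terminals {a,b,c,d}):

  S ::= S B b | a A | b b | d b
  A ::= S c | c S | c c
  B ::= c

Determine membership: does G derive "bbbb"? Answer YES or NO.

CNF form of G:
  S -> S X4 | T1 T1 | T2 A | T3 T1
  A -> S T0 | T0 S | T0 T0
  B -> c
  T0 -> c
  T1 -> b
  T2 -> a
  T3 -> d
  X4 -> B T1

Fill CYK table bottom-up:
  T[0,0] 'b' = {T1}  orig:{}
  T[1,1] 'b' = {T1}  orig:{}
  T[2,2] 'b' = {T1}  orig:{}
  T[3,3] 'b' = {T1}  orig:{}
  T[0,1] 'bb' = {S}
  T[1,2] 'bb' = {S}
  T[2,3] 'bb' = {S}
  T[0,2] 'bbb' = ∅
  T[1,3] 'bbb' = ∅
  T[0,3] 'bbbb' = ∅

S ∉ T[0,3] ⇒ NO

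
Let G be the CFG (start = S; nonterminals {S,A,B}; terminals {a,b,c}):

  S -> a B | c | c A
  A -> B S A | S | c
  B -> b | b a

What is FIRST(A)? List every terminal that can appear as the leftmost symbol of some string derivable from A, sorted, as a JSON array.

Compute FIRST by fixpoint:
round 1:
  A via A→c: +{c}
  B via B→b: +{b}
  S via S→a B: +{a}
  S via S→c: +{c}
  FIRST(S)={a,c}  FIRST(A)={c}  FIRST(B)={b}
round 2:
  A via A→B S A: +{b}
  A via A→S: +{a}
  FIRST(S)={a,c}  FIRST(A)={a,b,c}  FIRST(B)={b}
round 3: done
  FIRST(S)={a,c}  FIRST(A)={a,b,c}  FIRST(B)={b}

FIRST(A) = ["a", "b", "c"]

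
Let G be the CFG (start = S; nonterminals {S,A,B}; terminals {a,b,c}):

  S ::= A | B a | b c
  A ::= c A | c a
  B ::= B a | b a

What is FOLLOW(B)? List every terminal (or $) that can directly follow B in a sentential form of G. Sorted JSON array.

Compute FIRST by fixpoint:
iter 1:
  A via A→c A: +{c}
  B via B→b a: +{b}
  S via S→A: +{c}
  S via S→B a: +{b}
  FIRST(S)={b,c}  FIRST(A)={c}  FIRST(B)={b}
iter 2: (stable)
  FIRST(S)={b,c}  FIRST(A)={c}  FIRST(B)={b}

FOLLOW sets:
seed FOLLOW(S) with $
pass 1:
  B→B a: FOLLOW(B) ⊇ FIRST(a) = {a}; new: +{a}
  S→A: FOLLOW(A) ⊇ FOLLOW(S) ⊇ {$}; new: +{$}
  S: {$}  A: {$}  B: {a}
pass 2: (stable)
  S: {$}  A: {$}  B: {a}

FOLLOW(B) = ["a"]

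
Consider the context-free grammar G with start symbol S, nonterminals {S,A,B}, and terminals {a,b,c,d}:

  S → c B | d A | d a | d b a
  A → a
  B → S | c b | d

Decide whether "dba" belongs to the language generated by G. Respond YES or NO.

Convert to CNF:
  S -> T0 B | T2 A | T2 T3 | T2 X5
  A -> a
  B -> T0 B | T0 T1 | T2 A | T2 T3 | T2 X4 | d
  T0 -> c
  T1 -> b
  T2 -> d
  T3 -> a
  X4 -> T1 T3
  X5 -> T1 T3

CYK table (by increasing span):
  [0..0]={B,T2}  "d"  orig:{B}
  [1..1]={T1}  "b"  orig:{}
  [2..2]={A,T3}  "a"  orig:{A}
  [0..1]=∅  "db"
  [1..2]={X4,X5}  "ba"  orig:{}
  [0..2]={B,S}  "dba"

S ∈ T[0,2] ⇒ YES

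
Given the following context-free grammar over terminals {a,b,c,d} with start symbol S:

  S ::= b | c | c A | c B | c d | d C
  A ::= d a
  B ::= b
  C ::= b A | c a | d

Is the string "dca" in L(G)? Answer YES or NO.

Convert to CNF:
  S -> T0 C | T3 A | T3 B | T3 T0 | b | c
  A -> T0 T1
  B -> b
  C -> T2 A | T3 T1 | d
  T0 -> d
  T1 -> a
  T2 -> b
  T3 -> c

CYK fill:
  T[0,0] 'd' = {C,T0}  orig:{C}
  T[1,1] 'c' = {S,T3}  orig:{S}
  T[2,2] 'a' = {T1}  orig:{}
  T[0,1] 'dc' = ∅
  T[1,2] 'ca' = {C}
  T[0,2] 'dca' = {S}

S ∈ T[0,2] ⇒ YES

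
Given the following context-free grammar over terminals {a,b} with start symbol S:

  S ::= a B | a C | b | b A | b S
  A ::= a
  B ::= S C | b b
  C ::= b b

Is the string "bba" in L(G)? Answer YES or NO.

CNF form of G:
  S -> T0 A | T0 S | T1 B | T1 C | b
  A -> a
  B -> S C | T0 T0
  C -> T0 T0
  T0 -> b
  T1 -> a

CYK fill:
  T[0,0] 'b' = {S,T0}  orig:{S}
  T[1,1] 'b' = {S,T0}  orig:{S}
  T[2,2] 'a' = {A,T1}  orig:{A}
  T[0,1] 'bb' = {B,C,S}
  T[1,2] 'ba' = {S}
  T[0,2] 'bba' = {S}

S ∈ T[0,2] ⇒ YES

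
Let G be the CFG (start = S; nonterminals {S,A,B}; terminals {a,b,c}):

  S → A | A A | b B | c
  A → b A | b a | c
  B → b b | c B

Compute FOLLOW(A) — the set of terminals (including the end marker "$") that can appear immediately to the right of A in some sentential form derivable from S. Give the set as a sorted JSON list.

FIRST iteration:
pass 1:
  A via A→b A: +{b}
  A via A→c: +{c}
  B via B→b b: +{b}
  B via B→c B: +{c}
  S via S→A: +{b,c}
  FIRST[S]={b,c}  FIRST[A]={b,c}  FIRST[B]={b,c}
pass 2: — fixpoint
  FIRST[S]={b,c}  FIRST[A]={b,c}  FIRST[B]={b,c}

FOLLOW iteration:
initialize: $ ∈ FOLLOW(S)
pass 1:
  S→A: FOLLOW(A) ⊇ FOLLOW(S) ⊇ {$}; new: +{$}
  S→A A: FOLLOW(A) ⊇ FIRST(A) = {b,c}; new: +{b,c}
  S→b B: FOLLOW(B) ⊇ FOLLOW(S) ⊇ {$}; new: +{$}
  FOLLOW(S)={$}  FOLLOW(A)={$,b,c}  FOLLOW(B)={$}
pass 2: — fixpoint
  FOLLOW(S)={$}  FOLLOW(A)={$,b,c}  FOLLOW(B)={$}

FOLLOW(A) = ["$", "b", "c"]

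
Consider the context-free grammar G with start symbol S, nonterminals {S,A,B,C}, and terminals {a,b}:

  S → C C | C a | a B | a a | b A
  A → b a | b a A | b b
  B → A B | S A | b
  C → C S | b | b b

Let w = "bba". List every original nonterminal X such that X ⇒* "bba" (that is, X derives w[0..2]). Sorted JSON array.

Convert to CNF:
  S -> C C | C T1 | T0 A | T1 B | T1 T1
  A -> T0 T0 | T0 T1 | T0 X2
  B -> A B | S A | b
  C -> C S | T0 T0 | b
  T0 -> b
  T1 -> a
  X2 -> T1 A

CYK table (by increasing span), restricted to cells inside w[0..2]:
  [0..0]={B,C,T0}  "b"  orig:{B,C}
  [1..1]={B,C,T0}  "b"  orig:{B,C}
  [2..2]={T1}  "a"  orig:{}
  [0..1]={A,C,S}  "bb"
  [1..2]={A,S}  "ba"
  [0..2]={C,S}  "bba"

Original NTs in T[0,2] deriving "bba": ["C", "S"]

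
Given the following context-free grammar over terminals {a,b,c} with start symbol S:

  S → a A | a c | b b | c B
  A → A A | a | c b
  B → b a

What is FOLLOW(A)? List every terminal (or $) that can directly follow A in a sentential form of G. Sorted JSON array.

FIRST sets, iterate to fixpoint:
[1]
  A via A→a: +{a}
  A via A→c b: +{c}
  B via B→b a: +{b}
  S via S→a A: +{a}
  S via S→b b: +{b}
  S via S→c B: +{c}
  FIRST[S]={a,b,c}  FIRST[A]={a,c}  FIRST[B]={b}
[2] — fixpoint
  FIRST[S]={a,b,c}  FIRST[A]={a,c}  FIRST[B]={b}

FOLLOW sets:
FOLLOW(S) := {$}
[1]
  A→A A: FOLLOW(A) ⊇ FIRST(A) = {a,c}; new: +{a,c}
  S→a A: FOLLOW(A) ⊇ FOLLOW(S) ⊇ {$}; new: +{$}
  S→c B: FOLLOW(B) ⊇ FOLLOW(S) ⊇ {$}; new: +{$}
  FOLLOW(S)={$}  FOLLOW(A)={$,a,c}  FOLLOW(B)={$}
[2] done
  FOLLOW(S)={$}  FOLLOW(A)={$,a,c}  FOLLOW(B)={$}

FOLLOW(A) = ["$", "a", "c"]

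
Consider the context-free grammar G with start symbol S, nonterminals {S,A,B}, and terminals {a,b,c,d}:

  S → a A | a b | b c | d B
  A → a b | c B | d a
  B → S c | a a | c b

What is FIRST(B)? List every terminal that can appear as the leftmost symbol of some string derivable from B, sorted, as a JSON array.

FIRST sets, iterate to fixpoint:
round 1:
  A via A→a b: +{a}
  A via A→c B: +{c}
  A via A→d a: +{d}
  B via B→a a: +{a}
  B via B→c b: +{c}
  S via S→a A: +{a}
  S via S→b c: +{b}
  S via S→d B: +{d}
  FIRST[S]={a,b,d}  FIRST[A]={a,c,d}  FIRST[B]={a,c}
round 2:
  B via B→S c: +{b,d}
  FIRST[S]={a,b,d}  FIRST[A]={a,c,d}  FIRST[B]={a,b,c,d}
round 3: — fixpoint
  FIRST[S]={a,b,d}  FIRST[A]={a,c,d}  FIRST[B]={a,b,c,d}

FIRST(B) = ["a", "b", "c", "d"]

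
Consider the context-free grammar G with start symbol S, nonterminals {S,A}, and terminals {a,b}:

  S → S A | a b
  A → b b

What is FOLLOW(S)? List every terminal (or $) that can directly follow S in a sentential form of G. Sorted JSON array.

FIRST iteration:
iter 1:
  A via A→b b: +{b}
  S via S→a b: +{a}
  FIRST[S]={a}  FIRST[A]={b}
iter 2: done
  FIRST[S]={a}  FIRST[A]={b}

FOLLOW sets:
FOLLOW(S) := {$}
pass 1:
  S→S A: FOLLOW(S) ⊇ FIRST(A) = {b}; new: +{b}
  S→S A: FOLLOW(A) ⊇ FOLLOW(S) ⊇ {$,b}; new: +{$,b}
  FOLLOW(S)={$,b}  FOLLOW(A)={$,b}
pass 2: (stable)
  FOLLOW(S)={$,b}  FOLLOW(A)={$,b}

FOLLOW(S) = ["$", "b"]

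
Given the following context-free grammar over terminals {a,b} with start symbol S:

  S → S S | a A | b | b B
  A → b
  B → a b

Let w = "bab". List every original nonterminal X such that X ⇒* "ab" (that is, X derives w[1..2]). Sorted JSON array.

Convert to CNF:
  S -> S S | T0 A | T1 B | b
  A -> b
  B -> T0 T1
  T0 -> a
  T1 -> b

Fill CYK table bottom-up (cells [i..j] with 1 ≤ i ≤ j ≤ 2 only):
  cell(1,1) a: {T0}  orig:{}
  cell(2,2) b: {A,S,T1}  orig:{A,S}
  cell(1,2) ab: {B,S}

Original NTs in T[1,2] deriving "ab": ["B", "S"]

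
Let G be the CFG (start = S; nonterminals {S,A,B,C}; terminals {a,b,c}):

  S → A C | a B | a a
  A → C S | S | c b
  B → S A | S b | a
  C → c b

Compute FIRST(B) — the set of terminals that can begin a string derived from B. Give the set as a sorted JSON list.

FIRST sets, iterate to fixpoint:
iter 1:
  A via A→c b: +{c}
  B via B→a: +{a}
  C via C→c b: +{c}
  S via S→A C: +{c}
  S via S→a B: +{a}
  S: {a,c}  A: {c}  B: {a}  C: {c}
iter 2:
  A via A→S: +{a}
  B via B→S A: +{c}
  S: {a,c}  A: {a,c}  B: {a,c}  C: {c}
iter 3: (stable)
  S: {a,c}  A: {a,c}  B: {a,c}  C: {c}

FIRST(B) = ["a", "c"]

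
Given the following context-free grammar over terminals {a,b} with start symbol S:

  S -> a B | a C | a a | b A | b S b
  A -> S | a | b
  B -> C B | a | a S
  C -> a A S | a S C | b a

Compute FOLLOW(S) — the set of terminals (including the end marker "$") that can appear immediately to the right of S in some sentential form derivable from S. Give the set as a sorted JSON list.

Compute FIRST by fixpoint:
pass 1:
  A via A→a: +{a}
  A via A→b: +{b}
  B via B→a: +{a}
  C via C→a A S: +{a}
  C via C→b a: +{b}
  S via S→a B: +{a}
  S via S→b A: +{b}
  FIRST(S)={a,b}  FIRST(A)={a,b}  FIRST(B)={a}  FIRST(C)={a,b}
pass 2:
  B via B→C B: +{b}
  FIRST(S)={a,b}  FIRST(A)={a,b}  FIRST(B)={a,b}  FIRST(C)={a,b}
pass 3: (stable)
  FIRST(S)={a,b}  FIRST(A)={a,b}  FIRST(B)={a,b}  FIRST(C)={a,b}

FOLLOW iteration:
FOLLOW(S) := {$}
iter 1:
  B→C B: FOLLOW(C) ⊇ FIRST(B) = {a,b}; new: +{a,b}
  C→a A S: FOLLOW(A) ⊇ FIRST(S) = {a,b}; new: +{a,b}
  C→a A S: FOLLOW(S) ⊇ FOLLOW(C) ⊇ {a,b}; new: +{a,b}
  S→a B: FOLLOW(B) ⊇ FOLLOW(S) ⊇ {$,a,b}; new: +{$,a,b}
  S→a C: FOLLOW(C) ⊇ FOLLOW(S) ⊇ {$,a,b}; new: +{$}
  S→b A: FOLLOW(A) ⊇ FOLLOW(S) ⊇ {$,a,b}; new: +{$}
  FOLLOW(S)={$,a,b}  FOLLOW(A)={$,a,b}  FOLLOW(B)={$,a,b}  FOLLOW(C)={$,a,b}
iter 2: (no change)
  FOLLOW(S)={$,a,b}  FOLLOW(A)={$,a,b}  FOLLOW(B)={$,a,b}  FOLLOW(C)={$,a,b}

FOLLOW(S) = ["$", "a", "b"]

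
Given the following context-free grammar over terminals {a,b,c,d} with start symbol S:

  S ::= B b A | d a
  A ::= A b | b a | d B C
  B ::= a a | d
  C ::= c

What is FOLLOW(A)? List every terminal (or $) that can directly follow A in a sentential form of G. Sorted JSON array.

Compute FIRST by fixpoint:
round 1:
  A via A→b a: +{b}
  A via A→d B C: +{d}
  B via B→a a: +{a}
  B via B→d: +{d}
  C via C→c: +{c}
  S via S→B b A: +{a,d}
  S: {a,d}  A: {b,d}  B: {a,d}  C: {c}
round 2: (no change)
  S: {a,d}  A: {b,d}  B: {a,d}  C: {c}

Compute FOLLOW by fixpoint:
initialize: $ ∈ FOLLOW(S)
round 1:
  A→A b: FOLLOW(A) ⊇ FIRST(b) = {b}; new: +{b}
  A→d B C: FOLLOW(B) ⊇ FIRST(C) = {c}; new: +{c}
  A→d B C: FOLLOW(C) ⊇ FOLLOW(A) ⊇ {b}; new: +{b}
  S→B b A: FOLLOW(B) ⊇ FIRST(b) = {b}; new: +{b}
  S→B b A: FOLLOW(A) ⊇ FOLLOW(S) ⊇ {$}; new: +{$}
  FOLLOW[S]={$}  FOLLOW[A]={$,b}  FOLLOW[B]={b,c}  FOLLOW[C]={b}
round 2:
  A→d B C: FOLLOW(C) ⊇ FOLLOW(A) ⊇ {$,b}; new: +{$}
  FOLLOW[S]={$}  FOLLOW[A]={$,b}  FOLLOW[B]={b,c}  FOLLOW[C]={$,b}
round 3: (stable)
  FOLLOW[S]={$}  FOLLOW[A]={$,b}  FOLLOW[B]={b,c}  FOLLOW[C]={$,b}

FOLLOW(A) = ["$", "b"]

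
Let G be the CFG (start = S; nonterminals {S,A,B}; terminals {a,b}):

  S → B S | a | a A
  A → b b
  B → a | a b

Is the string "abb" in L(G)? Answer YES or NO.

CNF form of G:
  S -> B S | T1 A | a
  A -> T0 T0
  B -> T1 T0 | a
  T0 -> b
  T1 -> a

CYK table (by increasing span):
  cell(0,0) a: {B,S,T1}  orig:{B,S}
  cell(1,1) b: {T0}  orig:{}
  cell(2,2) b: {T0}  orig:{}
  cell(0,1) ab: {B}
  cell(1,2) bb: {A}
  cell(0,2) abb: {S}

S ∈ T[0,2] ⇒ YES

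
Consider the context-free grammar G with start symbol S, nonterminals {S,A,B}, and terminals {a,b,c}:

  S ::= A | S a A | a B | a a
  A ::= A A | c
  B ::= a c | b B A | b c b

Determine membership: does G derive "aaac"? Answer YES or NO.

Convert to CNF:
  S -> A A | S X5 | T0 B | T0 T0 | c
  A -> A A | c
  B -> T0 T1 | T2 X3 | T2 X4
  T0 -> a
  T1 -> c
  T2 -> b
  X3 -> B A
  X4 -> T1 T2
  X5 -> T0 A

CYK fill:
  [0..0]={T0}  "a"  orig:{}
  [1..1]={T0}  "a"  orig:{}
  [2..2]={T0}  "a"  orig:{}
  [3..3]={A,S,T1}  "c"  orig:{A,S}
  [0..1]={S}  "aa"
  [1..2]={S}  "aa"
  [2..3]={B,X5}  "ac"  orig:{B}
  [0..2]=∅  "aaa"
  [1..3]={S}  "aac"
  [0..3]={S}  "aaac"

S ∈ T[0,3] ⇒ YES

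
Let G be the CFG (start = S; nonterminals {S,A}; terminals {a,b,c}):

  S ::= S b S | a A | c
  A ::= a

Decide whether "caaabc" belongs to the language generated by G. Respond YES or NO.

CNF form of G:
  S -> S X2 | T1 A | c
  A -> a
  T0 -> b
  T1 -> a
  X2 -> T0 S

CYK fill:
  T[0,0] 'c' = {S}
  T[1,1] 'a' = {A,T1}  orig:{A}
  T[2,2] 'a' = {A,T1}  orig:{A}
  T[3,3] 'a' = {A,T1}  orig:{A}
  T[4,4] 'b' = {T0}  orig:{}
  T[5,5] 'c' = {S}
  T[0,1] 'ca' = ∅
  T[1,2] 'aa' = {S}
  T[2,3] 'aa' = {S}
  T[3,4] 'ab' = ∅
  T[4,5] 'bc' = {X2}  orig:{}
  T[0,2] 'caa' = ∅
  T[1,3] 'aaa' = ∅
  T[2,4] 'aab' = ∅
  T[3,5] 'abc' = ∅
  T[0,3] 'caaa' = ∅
  T[1,4] 'aaab' = ∅
  T[2,5] 'aabc' = {S}
  T[0,4] 'caaab' = ∅
  T[1,5] 'aaabc' = ∅
  T[0,5] 'caaabc' = ∅

S ∉ T[0,5] ⇒ NO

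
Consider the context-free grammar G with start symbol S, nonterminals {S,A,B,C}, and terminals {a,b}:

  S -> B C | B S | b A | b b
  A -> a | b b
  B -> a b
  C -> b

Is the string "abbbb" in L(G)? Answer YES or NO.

CNF form of G:
  S -> B C | B S | T0 A | T0 T0
  A -> T0 T0 | a
  B -> T1 T0
  C -> b
  T0 -> b
  T1 -> a

CYK fill:
  T[0,0] 'a' = {A,T1}  orig:{A}
  T[1,1] 'b' = {C,T0}  orig:{C}
  T[2,2] 'b' = {C,T0}  orig:{C}
  T[3,3] 'b' = {C,T0}  orig:{C}
  T[4,4] 'b' = {C,T0}  orig:{C}
  T[0,1] 'ab' = {B}
  T[1,2] 'bb' = {A,S}
  T[2,3] 'bb' = {A,S}
  T[3,4] 'bb' = {A,S}
  T[0,2] 'abb' = {S}
  T[1,3] 'bbb' = {S}
  T[2,4] 'bbb' = {S}
  T[0,3] 'abbb' = {S}
  T[1,4] 'bbbb' = ∅
  T[0,4] 'abbbb' = {S}

S ∈ T[0,4] ⇒ YES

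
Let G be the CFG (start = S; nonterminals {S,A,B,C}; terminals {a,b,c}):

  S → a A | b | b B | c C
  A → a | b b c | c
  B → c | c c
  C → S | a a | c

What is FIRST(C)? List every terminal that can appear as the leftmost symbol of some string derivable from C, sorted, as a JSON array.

FIRST sets, iterate to fixpoint:
round 1:
  A via A→a: +{a}
  A via A→b b c: +{b}
  A via A→c: +{c}
  B via B→c: +{c}
  C via C→a a: +{a}
  C via C→c: +{c}
  S via S→a A: +{a}
  S via S→b: +{b}
  S via S→c C: +{c}
  FIRST[S]={a,b,c}  FIRST[A]={a,b,c}  FIRST[B]={c}  FIRST[C]={a,c}
round 2:
  C via C→S: +{b}
  FIRST[S]={a,b,c}  FIRST[A]={a,b,c}  FIRST[B]={c}  FIRST[C]={a,b,c}
round 3: (stable)
  FIRST[S]={a,b,c}  FIRST[A]={a,b,c}  FIRST[B]={c}  FIRST[C]={a,b,c}

FIRST(C) = ["a", "b", "c"]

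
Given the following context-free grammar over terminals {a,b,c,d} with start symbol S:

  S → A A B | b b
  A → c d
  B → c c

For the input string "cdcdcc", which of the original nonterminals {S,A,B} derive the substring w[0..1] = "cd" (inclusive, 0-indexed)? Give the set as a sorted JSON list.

Convert to CNF:
  S -> A X3 | T2 T2
  A -> T0 T1
  B -> T0 T0
  T0 -> c
  T1 -> d
  T2 -> b
  X3 -> A B

CYK table (by increasing span) (cells [i..j] with 0 ≤ i ≤ j ≤ 1 only):
  cell(0,0) c: {T0}  orig:{}
  cell(1,1) d: {T1}  orig:{}
  cell(0,1) cd: {A}

Original NTs in T[0,1] deriving "cd": ["A"]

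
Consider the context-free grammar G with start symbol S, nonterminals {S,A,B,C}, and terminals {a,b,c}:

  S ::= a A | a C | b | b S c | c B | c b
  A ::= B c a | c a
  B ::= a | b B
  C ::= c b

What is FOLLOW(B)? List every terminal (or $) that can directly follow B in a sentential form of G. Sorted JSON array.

FIRST iteration:
round 1:
  A via A→c a: +{c}
  B via B→a: +{a}
  B via B→b B: +{b}
  C via C→c b: +{c}
  S via S→a A: +{a}
  S via S→b: +{b}
  S via S→c B: +{c}
  FIRST[S]={a,b,c}  FIRST[A]={c}  FIRST[B]={a,b}  FIRST[C]={c}
round 2:
  A via A→B c a: +{a,b}
  FIRST[S]={a,b,c}  FIRST[A]={a,b,c}  FIRST[B]={a,b}  FIRST[C]={c}
round 3: (no change)
  FIRST[S]={a,b,c}  FIRST[A]={a,b,c}  FIRST[B]={a,b}  FIRST[C]={c}

Compute FOLLOW by fixpoint:
seed FOLLOW(S) with $
[1]
  A→B c a: FOLLOW(B) ⊇ FIRST(c) = {c}; new: +{c}
  S→a A: FOLLOW(A) ⊇ FOLLOW(S) ⊇ {$}; new: +{$}
  S→a C: FOLLOW(C) ⊇ FOLLOW(S) ⊇ {$}; new: +{$}
  S→b S c: FOLLOW(S) ⊇ FIRST(c) = {c}; new: +{c}
  S→c B: FOLLOW(B) ⊇ FOLLOW(S) ⊇ {$,c}; new: +{$}
  FOLLOW(S)={$,c}  FOLLOW(A)={$}  FOLLOW(B)={$,c}  FOLLOW(C)={$}
[2]
  S→a A: FOLLOW(A) ⊇ FOLLOW(S) ⊇ {$,c}; new: +{c}
  S→a C: FOLLOW(C) ⊇ FOLLOW(S) ⊇ {$,c}; new: +{c}
  FOLLOW(S)={$,c}  FOLLOW(A)={$,c}  FOLLOW(B)={$,c}  FOLLOW(C)={$,c}
[3] (no change)
  FOLLOW(S)={$,c}  FOLLOW(A)={$,c}  FOLLOW(B)={$,c}  FOLLOW(C)={$,c}

FOLLOW(B) = ["$", "c"]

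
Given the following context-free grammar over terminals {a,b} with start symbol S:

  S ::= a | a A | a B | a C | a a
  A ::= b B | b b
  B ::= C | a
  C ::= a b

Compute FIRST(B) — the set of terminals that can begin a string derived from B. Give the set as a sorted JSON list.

FIRST iteration:
pass 1:
  A via A→b B: +{b}
  B via B→a: +{a}
  C via C→a b: +{a}
  S via S→a: +{a}
  FIRST[S]={a}  FIRST[A]={b}  FIRST[B]={a}  FIRST[C]={a}
pass 2: (no change)
  FIRST[S]={a}  FIRST[A]={b}  FIRST[B]={a}  FIRST[C]={a}

FIRST(B) = ["a"]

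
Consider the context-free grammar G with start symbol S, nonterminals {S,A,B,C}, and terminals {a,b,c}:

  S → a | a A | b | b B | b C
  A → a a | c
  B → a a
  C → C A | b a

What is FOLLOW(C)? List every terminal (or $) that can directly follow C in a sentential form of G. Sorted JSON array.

FIRST iteration:
iter 1:
  A via A→a a: +{a}
  A via A→c: +{c}
  B via B→a a: +{a}
  C via C→b a: +{b}
  S via S→a: +{a}
  S via S→b: +{b}
  FIRST(S)={a,b}  FIRST(A)={a,c}  FIRST(B)={a}  FIRST(C)={b}
iter 2: (stable)
  FIRST(S)={a,b}  FIRST(A)={a,c}  FIRST(B)={a}  FIRST(C)={b}

Compute FOLLOW by fixpoint:
initialize: $ ∈ FOLLOW(S)
pass 1:
  C→C A: FOLLOW(C) ⊇ FIRST(A) = {a,c}; new: +{a,c}
  C→C A: FOLLOW(A) ⊇ FOLLOW(C) ⊇ {a,c}; new: +{a,c}
  S→a A: FOLLOW(A) ⊇ FOLLOW(S) ⊇ {$}; new: +{$}
  S→b B: FOLLOW(B) ⊇ FOLLOW(S) ⊇ {$}; new: +{$}
  S→b C: FOLLOW(C) ⊇ FOLLOW(S) ⊇ {$}; new: +{$}
  FOLLOW[S]={$}  FOLLOW[A]={$,a,c}  FOLLOW[B]={$}  FOLLOW[C]={$,a,c}
pass 2: (no change)
  FOLLOW[S]={$}  FOLLOW[A]={$,a,c}  FOLLOW[B]={$}  FOLLOW[C]={$,a,c}

FOLLOW(C) = ["$", "a", "c"]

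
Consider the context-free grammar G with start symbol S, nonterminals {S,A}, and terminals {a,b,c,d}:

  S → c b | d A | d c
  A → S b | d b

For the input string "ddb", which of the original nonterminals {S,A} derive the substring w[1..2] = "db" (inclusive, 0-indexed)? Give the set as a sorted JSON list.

CNF form of G:
  S -> T1 A | T1 T2 | T2 T0
  A -> S T0 | T1 T0
  T0 -> b
  T1 -> d
  T2 -> c

Fill CYK table bottom-up — only the sub-triangle for w[1..2]:
  cell(1,1) d: {T1}  orig:{}
  cell(2,2) b: {T0}  orig:{}
  cell(1,2) db: {A}

Original NTs in T[1,2] deriving "db": ["A"]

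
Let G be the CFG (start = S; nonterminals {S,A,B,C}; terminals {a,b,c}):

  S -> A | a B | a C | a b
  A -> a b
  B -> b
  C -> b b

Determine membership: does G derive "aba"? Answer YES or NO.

Convert to CNF:
  S -> T0 B | T0 C | T0 T1
  A -> T0 T1
  B -> b
  C -> T1 T1
  T0 -> a
  T1 -> b

CYK table (by increasing span):
  cell(0,0) a: {T0}  orig:{}
  cell(1,1) b: {B,T1}  orig:{B}
  cell(2,2) a: {T0}  orig:{}
  cell(0,1) ab: {A,S}
  cell(1,2) ba: ∅
  cell(0,2) aba: ∅

S ∉ T[0,2] ⇒ NO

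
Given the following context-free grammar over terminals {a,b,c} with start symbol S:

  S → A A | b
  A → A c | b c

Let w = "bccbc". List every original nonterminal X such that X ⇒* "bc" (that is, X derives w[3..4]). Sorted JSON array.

Convert to CNF:
  S -> A A | b
  A -> A T0 | T1 T0
  T0 -> c
  T1 -> b

Fill CYK table bottom-up — only the sub-triangle for w[3..4]:
  cell(3,3) b: {S,T1}  orig:{S}
  cell(4,4) c: {T0}  orig:{}
  cell(3,4) bc: {A}

Original NTs in T[3,4] deriving "bc": ["A"]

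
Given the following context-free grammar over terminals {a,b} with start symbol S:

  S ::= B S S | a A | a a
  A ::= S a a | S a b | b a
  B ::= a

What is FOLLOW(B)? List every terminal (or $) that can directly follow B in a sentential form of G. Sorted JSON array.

FIRST iteration:
iter 1:
  A via A→b a: +{b}
  B via B→a: +{a}
  S via S→B S S: +{a}
  S: {a}  A: {b}  B: {a}
iter 2:
  A via A→S a a: +{a}
  S: {a}  A: {a,b}  B: {a}
iter 3: — fixpoint
  S: {a}  A: {a,b}  B: {a}

FOLLOW sets:
initialize: $ ∈ FOLLOW(S)
pass 1:
  A→S a a: FOLLOW(S) ⊇ FIRST(a) = {a}; new: +{a}
  S→B S S: FOLLOW(B) ⊇ FIRST(S) = {a}; new: +{a}
  S→a A: FOLLOW(A) ⊇ FOLLOW(S) ⊇ {$,a}; new: +{$,a}
  FOLLOW[S]={$,a}  FOLLOW[A]={$,a}  FOLLOW[B]={a}
pass 2: (stable)
  FOLLOW[S]={$,a}  FOLLOW[A]={$,a}  FOLLOW[B]={a}

FOLLOW(B) = ["a"]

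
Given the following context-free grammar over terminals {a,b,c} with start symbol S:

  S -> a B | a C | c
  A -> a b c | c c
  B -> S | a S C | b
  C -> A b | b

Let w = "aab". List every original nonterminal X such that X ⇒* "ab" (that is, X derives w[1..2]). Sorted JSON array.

CNF form of G:
  S -> T0 B | T0 C | c
  A -> T0 X3 | T2 T2
  B -> T0 B | T0 C | T0 X4 | b | c
  C -> A T1 | b
  T0 -> a
  T1 -> b
  T2 -> c
  X3 -> T1 T2
  X4 -> S C

Fill CYK table bottom-up, restricted to cells inside w[1..2]:
  cell(1,1) a: {T0}  orig:{}
  cell(2,2) b: {B,C,T1}  orig:{B,C}
  cell(1,2) ab: {B,S}

Original NTs in T[1,2] deriving "ab": ["B", "S"]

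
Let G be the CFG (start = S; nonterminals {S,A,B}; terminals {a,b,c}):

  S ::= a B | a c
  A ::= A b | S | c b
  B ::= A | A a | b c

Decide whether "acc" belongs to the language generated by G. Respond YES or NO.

Convert to CNF:
  S -> T1 B | T1 T2
  A -> A T0 | T1 B | T1 T2 | T2 T0
  B -> A T0 | A T1 | T0 T2 | T1 B | T1 T2 | T2 T0
  T0 -> b
  T1 -> a
  T2 -> c

Fill CYK table bottom-up:
  cell(0,0) a: {T1}  orig:{}
  cell(1,1) c: {T2}  orig:{}
  cell(2,2) c: {T2}  orig:{}
  cell(0,1) ac: {A,B,S}
  cell(1,2) cc: ∅
  cell(0,2) acc: ∅

S ∉ T[0,2] ⇒ NO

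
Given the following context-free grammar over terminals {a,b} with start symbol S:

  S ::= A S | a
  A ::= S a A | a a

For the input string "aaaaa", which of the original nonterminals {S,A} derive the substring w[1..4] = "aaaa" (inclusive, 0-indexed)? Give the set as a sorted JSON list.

Convert to CNF:
  S -> A S | a
  A -> S X1 | T0 T0
  T0 -> a
  X1 -> T0 A

Fill CYK table bottom-up (cells [i..j] with 1 ≤ i ≤ j ≤ 4 only):
  [1..1]={S,T0}  "a"  orig:{S}
  [2..2]={S,T0}  "a"  orig:{S}
  [3..3]={S,T0}  "a"  orig:{S}
  [4..4]={S,T0}  "a"  orig:{S}
  [1..2]={A}  "aa"
  [2..3]={A}  "aa"
  [3..4]={A}  "aa"
  [1..3]={S,X1}  "aaa"  orig:{S}
  [2..4]={S,X1}  "aaa"  orig:{S}
  [1..4]={A}  "aaaa"

Original NTs in T[1,4] deriving "aaaa": ["A"]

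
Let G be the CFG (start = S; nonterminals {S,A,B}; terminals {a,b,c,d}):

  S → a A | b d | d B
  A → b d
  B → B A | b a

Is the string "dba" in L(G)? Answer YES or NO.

CNF form of G:
  S -> T0 T1 | T1 B | T2 A
  A -> T0 T1
  B -> B A | T0 T2
  T0 -> b
  T1 -> d
  T2 -> a

CYK table (by increasing span):
  T[0,0] 'd' = {T1}  orig:{}
  T[1,1] 'b' = {T0}  orig:{}
  T[2,2] 'a' = {T2}  orig:{}
  T[0,1] 'db' = ∅
  T[1,2] 'ba' = {B}
  T[0,2] 'dba' = {S}

S ∈ T[0,2] ⇒ YES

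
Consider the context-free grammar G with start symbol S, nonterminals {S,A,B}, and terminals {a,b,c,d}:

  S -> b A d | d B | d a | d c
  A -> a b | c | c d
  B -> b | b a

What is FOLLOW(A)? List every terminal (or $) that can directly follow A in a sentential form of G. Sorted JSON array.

FIRST iteration:
iter 1:
  A via A→a b: +{a}
  A via A→c: +{c}
  B via B→b: +{b}
  S via S→b A d: +{b}
  S via S→d B: +{d}
  FIRST(S)={b,d}  FIRST(A)={a,c}  FIRST(B)={b}
iter 2: done
  FIRST(S)={b,d}  FIRST(A)={a,c}  FIRST(B)={b}

FOLLOW sets:
seed FOLLOW(S) with $
round 1:
  S→b A d: FOLLOW(A) ⊇ FIRST(d) = {d}; new: +{d}
  S→d B: FOLLOW(B) ⊇ FOLLOW(S) ⊇ {$}; new: +{$}
  FOLLOW[S]={$}  FOLLOW[A]={d}  FOLLOW[B]={$}
round 2: done
  FOLLOW[S]={$}  FOLLOW[A]={d}  FOLLOW[B]={$}

FOLLOW(A) = ["d"]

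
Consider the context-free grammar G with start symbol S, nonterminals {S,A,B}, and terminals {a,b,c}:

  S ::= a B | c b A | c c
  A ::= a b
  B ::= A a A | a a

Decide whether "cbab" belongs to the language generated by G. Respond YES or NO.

Convert to CNF:
  S -> T0 B | T2 T2 | T2 X4
  A -> T0 T1
  B -> A X3 | T0 T0
  T0 -> a
  T1 -> b
  T2 -> c
  X3 -> T0 A
  X4 -> T1 A

CYK table (by increasing span):
  cell(0,0) c: {T2}  orig:{}
  cell(1,1) b: {T1}  orig:{}
  cell(2,2) a: {T0}  orig:{}
  cell(3,3) b: {T1}  orig:{}
  cell(0,1) cb: ∅
  cell(1,2) ba: ∅
  cell(2,3) ab: {A}
  cell(0,2) cba: ∅
  cell(1,3) bab: {X4}  orig:{}
  cell(0,3) cbab: {S}

S ∈ T[0,3] ⇒ YES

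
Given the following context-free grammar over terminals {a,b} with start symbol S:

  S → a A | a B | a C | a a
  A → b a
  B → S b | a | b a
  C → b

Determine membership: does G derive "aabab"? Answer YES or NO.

CNF form of G:
  S -> T1 A | T1 B | T1 C | T1 T1
  A -> T0 T1
  B -> S T0 | T0 T1 | a
  C -> b
  T0 -> b
  T1 -> a

CYK table (by increasing span):
  T[0,0] 'a' = {B,T1}  orig:{B}
  T[1,1] 'a' = {B,T1}  orig:{B}
  T[2,2] 'b' = {C,T0}  orig:{C}
  T[3,3] 'a' = {B,T1}  orig:{B}
  T[4,4] 'b' = {C,T0}  orig:{C}
  T[0,1] 'aa' = {S}
  T[1,2] 'ab' = {S}
  T[2,3] 'ba' = {A,B}
  T[3,4] 'ab' = {S}
  T[0,2] 'aab' = {B}
  T[1,3] 'aba' = {S}
  T[2,4] 'bab' = ∅
  T[0,3] 'aaba' = ∅
  T[1,4] 'abab' = {B}
  T[0,4] 'aabab' = {S}

S ∈ T[0,4] ⇒ YES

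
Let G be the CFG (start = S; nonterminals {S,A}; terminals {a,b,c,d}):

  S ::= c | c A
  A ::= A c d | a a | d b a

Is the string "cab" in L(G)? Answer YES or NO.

CNF form of G:
  S -> T0 A | c
  A -> A X4 | T1 X5 | T2 T2
  T0 -> c
  T1 -> d
  T2 -> a
  T3 -> b
  X4 -> T0 T1
  X5 -> T3 T2

CYK fill:
  [0..0]={S,T0}  "c"  orig:{S}
  [1..1]={T2}  "a"  orig:{}
  [2..2]={T3}  "b"  orig:{}
  [0..1]=∅  "ca"
  [1..2]=∅  "ab"
  [0..2]=∅  "cab"

S ∉ T[0,2] ⇒ NO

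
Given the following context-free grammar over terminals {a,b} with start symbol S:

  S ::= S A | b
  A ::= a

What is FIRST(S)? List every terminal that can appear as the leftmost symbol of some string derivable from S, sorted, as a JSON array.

FIRST iteration:
iter 1:
  A via A→a: +{a}
  S via S→b: +{b}
  FIRST[S]={b}  FIRST[A]={a}
iter 2: (no change)
  FIRST[S]={b}  FIRST[A]={a}

FIRST(S) = ["b"]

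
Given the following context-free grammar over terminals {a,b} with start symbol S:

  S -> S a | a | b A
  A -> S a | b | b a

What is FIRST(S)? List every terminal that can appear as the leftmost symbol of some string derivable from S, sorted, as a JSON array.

Compute FIRST by fixpoint:
pass 1:
  A via A→b: +{b}
  S via S→a: +{a}
  S via S→b A: +{b}
  FIRST[S]={a,b}  FIRST[A]={b}
pass 2:
  A via A→S a: +{a}
  FIRST[S]={a,b}  FIRST[A]={a,b}
pass 3: (no change)
  FIRST[S]={a,b}  FIRST[A]={a,b}

FIRST(S) = ["a", "b"]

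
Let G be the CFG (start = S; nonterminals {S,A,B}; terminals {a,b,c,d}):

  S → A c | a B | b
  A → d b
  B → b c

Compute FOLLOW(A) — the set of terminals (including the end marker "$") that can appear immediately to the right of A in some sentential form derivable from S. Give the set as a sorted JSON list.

Compute FIRST by fixpoint:
[1]
  A via A→d b: +{d}
  B via B→b c: +{b}
  S via S→A c: +{d}
  S via S→a B: +{a}
  S via S→b: +{b}
  S: {a,b,d}  A: {d}  B: {b}
[2] done
  S: {a,b,d}  A: {d}  B: {b}

Compute FOLLOW by fixpoint:
FOLLOW(S) := {$}
iter 1:
  S→A c: FOLLOW(A) ⊇ FIRST(c) = {c}; new: +{c}
  S→a B: FOLLOW(B) ⊇ FOLLOW(S) ⊇ {$}; new: +{$}
  FOLLOW[S]={$}  FOLLOW[A]={c}  FOLLOW[B]={$}
iter 2: done
  FOLLOW[S]={$}  FOLLOW[A]={c}  FOLLOW[B]={$}

FOLLOW(A) = ["c"]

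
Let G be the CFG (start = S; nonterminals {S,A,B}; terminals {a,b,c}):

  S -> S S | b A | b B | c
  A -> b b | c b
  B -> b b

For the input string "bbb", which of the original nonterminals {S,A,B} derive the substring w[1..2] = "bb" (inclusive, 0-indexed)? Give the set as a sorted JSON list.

Convert to CNF:
  S -> S S | T0 A | T0 B | c
  A -> T0 T0 | T1 T0
  B -> T0 T0
  T0 -> b
  T1 -> c

Fill CYK table bottom-up — only the sub-triangle for w[1..2]:
  cell(1,1) b: {T0}  orig:{}
  cell(2,2) b: {T0}  orig:{}
  cell(1,2) bb: {A,B}

Original NTs in T[1,2] deriving "bb": ["A", "B"]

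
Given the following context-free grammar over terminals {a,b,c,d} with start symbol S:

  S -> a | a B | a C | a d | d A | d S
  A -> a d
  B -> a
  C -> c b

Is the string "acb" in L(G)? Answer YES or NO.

CNF form of G:
  S -> T0 B | T0 C | T0 T1 | T1 A | T1 S | a
  A -> T0 T1
  B -> a
  C -> T2 T3
  T0 -> a
  T1 -> d
  T2 -> c
  T3 -> b

CYK table (by increasing span):
  cell(0,0) a: {B,S,T0}  orig:{B,S}
  cell(1,1) c: {T2}  orig:{}
  cell(2,2) b: {T3}  orig:{}
  cell(0,1) ac: ∅
  cell(1,2) cb: {C}
  cell(0,2) acb: {S}

S ∈ T[0,2] ⇒ YES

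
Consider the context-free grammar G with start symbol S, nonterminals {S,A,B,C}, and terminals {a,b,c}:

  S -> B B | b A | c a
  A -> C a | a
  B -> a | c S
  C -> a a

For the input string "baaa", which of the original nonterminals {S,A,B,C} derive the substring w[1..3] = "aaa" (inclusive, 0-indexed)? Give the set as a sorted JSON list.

CNF form of G:
  S -> B B | T1 T0 | T2 A
  A -> C T0 | a
  B -> T1 S | a
  C -> T0 T0
  T0 -> a
  T1 -> c
  T2 -> b

CYK table (by increasing span), restricted to cells inside w[1..3]:
  [1..1]={A,B,T0}  "a"  orig:{A,B}
  [2..2]={A,B,T0}  "a"  orig:{A,B}
  [3..3]={A,B,T0}  "a"  orig:{A,B}
  [1..2]={C,S}  "aa"
  [2..3]={C,S}  "aa"
  [1..3]={A}  "aaa"

Original NTs in T[1,3] deriving "aaa": ["A"]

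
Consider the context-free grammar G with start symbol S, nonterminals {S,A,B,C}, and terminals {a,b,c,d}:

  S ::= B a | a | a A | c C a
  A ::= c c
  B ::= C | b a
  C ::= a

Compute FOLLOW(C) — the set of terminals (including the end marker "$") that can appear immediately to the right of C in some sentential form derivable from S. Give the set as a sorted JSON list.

Compute FIRST by fixpoint:
iter 1:
  A via A→c c: +{c}
  B via B→b a: +{b}
  C via C→a: +{a}
  S via S→B a: +{b}
  S via S→a: +{a}
  S via S→c C a: +{c}
  S: {a,b,c}  A: {c}  B: {b}  C: {a}
iter 2:
  B via B→C: +{a}
  S: {a,b,c}  A: {c}  B: {a,b}  C: {a}
iter 3: (no change)
  S: {a,b,c}  A: {c}  B: {a,b}  C: {a}

Compute FOLLOW by fixpoint:
seed FOLLOW(S) with $
[1]
  S→B a: FOLLOW(B) ⊇ FIRST(a) = {a}; new: +{a}
  S→a A: FOLLOW(A) ⊇ FOLLOW(S) ⊇ {$}; new: +{$}
  S→c C a: FOLLOW(C) ⊇ FIRST(a) = {a}; new: +{a}
  FOLLOW(S)={$}  FOLLOW(A)={$}  FOLLOW(B)={a}  FOLLOW(C)={a}
[2] done
  FOLLOW(S)={$}  FOLLOW(A)={$}  FOLLOW(B)={a}  FOLLOW(C)={a}

FOLLOW(C) = ["a"]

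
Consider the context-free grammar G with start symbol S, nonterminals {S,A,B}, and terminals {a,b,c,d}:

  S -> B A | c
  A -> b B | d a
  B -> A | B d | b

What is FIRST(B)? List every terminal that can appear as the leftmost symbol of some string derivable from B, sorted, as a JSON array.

FIRST iteration:
round 1:
  A via A→b B: +{b}
  A via A→d a: +{d}
  B via B→A: +{b,d}
  S via S→B A: +{b,d}
  S via S→c: +{c}
  FIRST[S]={b,c,d}  FIRST[A]={b,d}  FIRST[B]={b,d}
round 2: (no change)
  FIRST[S]={b,c,d}  FIRST[A]={b,d}  FIRST[B]={b,d}

FIRST(B) = ["b", "d"]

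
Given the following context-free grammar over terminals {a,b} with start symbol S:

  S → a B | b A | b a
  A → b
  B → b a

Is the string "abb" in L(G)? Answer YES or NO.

CNF form of G:
  S -> T0 A | T0 T1 | T1 B
  A -> b
  B -> T0 T1
  T0 -> b
  T1 -> a

Fill CYK table bottom-up:
  cell(0,0) a: {T1}  orig:{}
  cell(1,1) b: {A,T0}  orig:{A}
  cell(2,2) b: {A,T0}  orig:{A}
  cell(0,1) ab: ∅
  cell(1,2) bb: {S}
  cell(0,2) abb: ∅

S ∉ T[0,2] ⇒ NO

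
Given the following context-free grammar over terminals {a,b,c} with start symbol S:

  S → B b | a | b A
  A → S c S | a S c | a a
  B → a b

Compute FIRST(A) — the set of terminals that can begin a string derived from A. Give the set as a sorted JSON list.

FIRST sets, iterate to fixpoint:
round 1:
  A via A→a S c: +{a}
  B via B→a b: +{a}
  S via S→B b: +{a}
  S via S→b A: +{b}
  FIRST(S)={a,b}  FIRST(A)={a}  FIRST(B)={a}
round 2:
  A via A→S c S: +{b}
  FIRST(S)={a,b}  FIRST(A)={a,b}  FIRST(B)={a}
round 3: (no change)
  FIRST(S)={a,b}  FIRST(A)={a,b}  FIRST(B)={a}

FIRST(A) = ["a", "b"]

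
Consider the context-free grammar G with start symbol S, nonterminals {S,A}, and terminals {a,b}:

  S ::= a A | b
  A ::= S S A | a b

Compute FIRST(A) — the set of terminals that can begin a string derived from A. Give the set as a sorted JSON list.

Compute FIRST by fixpoint:
pass 1:
  A via A→a b: +{a}
  S via S→a A: +{a}
  S via S→b: +{b}
  FIRST(S)={a,b}  FIRST(A)={a}
pass 2:
  A via A→S S A: +{b}
  FIRST(S)={a,b}  FIRST(A)={a,b}
pass 3: — fixpoint
  FIRST(S)={a,b}  FIRST(A)={a,b}

FIRST(A) = ["a", "b"]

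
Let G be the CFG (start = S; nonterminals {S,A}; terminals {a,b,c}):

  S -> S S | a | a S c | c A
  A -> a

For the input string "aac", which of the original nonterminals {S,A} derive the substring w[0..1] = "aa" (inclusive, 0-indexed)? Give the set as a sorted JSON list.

CNF form of G:
  S -> S S | T0 X2 | T1 A | a
  A -> a
  T0 -> a
  T1 -> c
  X2 -> S T1

Fill CYK table bottom-up, restricted to cells inside w[0..1]:
  [0..0]={A,S,T0}  "a"  orig:{A,S}
  [1..1]={A,S,T0}  "a"  orig:{A,S}
  [0..1]={S}  "aa"

Original NTs in T[0,1] deriving "aa": ["S"]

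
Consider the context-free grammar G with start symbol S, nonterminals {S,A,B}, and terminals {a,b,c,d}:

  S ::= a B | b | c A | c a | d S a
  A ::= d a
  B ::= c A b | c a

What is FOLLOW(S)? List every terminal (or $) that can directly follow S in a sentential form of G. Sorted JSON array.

FIRST iteration:
[1]
  A via A→d a: +{d}
  B via B→c A b: +{c}
  S via S→a B: +{a}
  S via S→b: +{b}
  S via S→c A: +{c}
  S via S→d S a: +{d}
  FIRST[S]={a,b,c,d}  FIRST[A]={d}  FIRST[B]={c}
[2] (stable)
  FIRST[S]={a,b,c,d}  FIRST[A]={d}  FIRST[B]={c}

FOLLOW iteration:
FOLLOW(S) := {$}
[1]
  B→c A b: FOLLOW(A) ⊇ FIRST(b) = {b}; new: +{b}
  S→a B: FOLLOW(B) ⊇ FOLLOW(S) ⊇ {$}; new: +{$}
  S→c A: FOLLOW(A) ⊇ FOLLOW(S) ⊇ {$}; new: +{$}
  S→d S a: FOLLOW(S) ⊇ FIRST(a) = {a}; new: +{a}
  S: {$,a}  A: {$,b}  B: {$}
[2]
  S→a B: FOLLOW(B) ⊇ FOLLOW(S) ⊇ {$,a}; new: +{a}
  S→c A: FOLLOW(A) ⊇ FOLLOW(S) ⊇ {$,a}; new: +{a}
  S: {$,a}  A: {$,a,b}  B: {$,a}
[3] done
  S: {$,a}  A: {$,a,b}  B: {$,a}

FOLLOW(S) = ["$", "a"]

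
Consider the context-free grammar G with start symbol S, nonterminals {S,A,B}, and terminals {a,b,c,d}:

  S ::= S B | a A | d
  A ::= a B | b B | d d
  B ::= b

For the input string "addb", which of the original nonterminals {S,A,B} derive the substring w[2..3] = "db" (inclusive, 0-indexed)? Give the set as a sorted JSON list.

CNF form of G:
  S -> S B | T0 A | d
  A -> T0 B | T1 B | T2 T2
  B -> b
  T0 -> a
  T1 -> b
  T2 -> d

Fill CYK table bottom-up, restricted to cells inside w[2..3]:
  [2..2]={S,T2}  "d"  orig:{S}
  [3..3]={B,T1}  "b"  orig:{B}
  [2..3]={S}  "db"

Original NTs in T[2,3] deriving "db": ["S"]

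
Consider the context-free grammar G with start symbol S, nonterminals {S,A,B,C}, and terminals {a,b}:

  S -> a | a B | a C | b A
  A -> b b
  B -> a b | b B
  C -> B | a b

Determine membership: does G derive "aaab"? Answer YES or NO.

CNF form of G:
  S -> T0 A | T1 B | T1 C | a
  A -> T0 T0
  B -> T0 B | T1 T0
  C -> T0 B | T1 T0
  T0 -> b
  T1 -> a

CYK fill:
  cell(0,0) a: {S,T1}  orig:{S}
  cell(1,1) a: {S,T1}  orig:{S}
  cell(2,2) a: {S,T1}  orig:{S}
  cell(3,3) b: {T0}  orig:{}
  cell(0,1) aa: ∅
  cell(1,2) aa: ∅
  cell(2,3) ab: {B,C}
  cell(0,2) aaa: ∅
  cell(1,3) aab: {S}
  cell(0,3) aaab: ∅

S ∉ T[0,3] ⇒ NO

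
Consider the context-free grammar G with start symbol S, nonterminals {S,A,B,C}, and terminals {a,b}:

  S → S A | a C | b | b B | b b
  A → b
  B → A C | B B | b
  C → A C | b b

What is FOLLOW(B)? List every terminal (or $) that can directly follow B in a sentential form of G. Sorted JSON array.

FIRST iteration:
pass 1:
  A via A→b: +{b}
  B via B→A C: +{b}
  C via C→A C: +{b}
  S via S→a C: +{a}
  S via S→b: +{b}
  FIRST[S]={a,b}  FIRST[A]={b}  FIRST[B]={b}  FIRST[C]={b}
pass 2: (stable)
  FIRST[S]={a,b}  FIRST[A]={b}  FIRST[B]={b}  FIRST[C]={b}

Compute FOLLOW by fixpoint:
FOLLOW(S) := {$}
[1]
  B→A C: FOLLOW(A) ⊇ FIRST(C) = {b}; new: +{b}
  B→B B: FOLLOW(B) ⊇ FIRST(B) = {b}; new: +{b}
  S→S A: FOLLOW(S) ⊇ FIRST(A) = {b}; new: +{b}
  S→S A: FOLLOW(A) ⊇ FOLLOW(S) ⊇ {$,b}; new: +{$}
  S→a C: FOLLOW(C) ⊇ FOLLOW(S) ⊇ {$,b}; new: +{$,b}
  S→b B: FOLLOW(B) ⊇ FOLLOW(S) ⊇ {$,b}; new: +{$}
  FOLLOW[S]={$,b}  FOLLOW[A]={$,b}  FOLLOW[B]={$,b}  FOLLOW[C]={$,b}
[2] done
  FOLLOW[S]={$,b}  FOLLOW[A]={$,b}  FOLLOW[B]={$,b}  FOLLOW[C]={$,b}

FOLLOW(B) = ["$", "b"]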